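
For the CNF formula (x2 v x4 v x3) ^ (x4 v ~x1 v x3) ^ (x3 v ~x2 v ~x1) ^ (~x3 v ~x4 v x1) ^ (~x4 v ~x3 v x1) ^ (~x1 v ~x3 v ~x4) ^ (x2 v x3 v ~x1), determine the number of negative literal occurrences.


Scan each clause for negated literals.
Clause 1: 0 negative; Clause 2: 1 negative; Clause 3: 2 negative; Clause 4: 2 negative; Clause 5: 2 negative; Clause 6: 3 negative; Clause 7: 1 negative.
Total negative literal occurrences = 11.

11


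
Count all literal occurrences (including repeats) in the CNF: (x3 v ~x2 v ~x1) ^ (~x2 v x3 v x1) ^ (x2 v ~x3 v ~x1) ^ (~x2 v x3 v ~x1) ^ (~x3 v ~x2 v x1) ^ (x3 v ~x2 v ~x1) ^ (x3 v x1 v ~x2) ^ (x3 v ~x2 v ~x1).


Clause lengths: 3, 3, 3, 3, 3, 3, 3, 3.
Sum = 3 + 3 + 3 + 3 + 3 + 3 + 3 + 3 = 24.

24


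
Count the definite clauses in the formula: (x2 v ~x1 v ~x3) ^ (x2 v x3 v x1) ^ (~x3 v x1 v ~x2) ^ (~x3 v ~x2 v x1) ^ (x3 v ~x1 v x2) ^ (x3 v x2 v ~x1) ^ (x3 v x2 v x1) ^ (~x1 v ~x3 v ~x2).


A definite clause has exactly one positive literal.
Clause 1: 1 positive -> definite
Clause 2: 3 positive -> not definite
Clause 3: 1 positive -> definite
Clause 4: 1 positive -> definite
Clause 5: 2 positive -> not definite
Clause 6: 2 positive -> not definite
Clause 7: 3 positive -> not definite
Clause 8: 0 positive -> not definite
Definite clause count = 3.

3


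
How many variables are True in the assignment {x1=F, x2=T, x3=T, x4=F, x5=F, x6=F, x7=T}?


The weight is the number of variables assigned True.
True variables: x2, x3, x7.
Weight = 3.

3


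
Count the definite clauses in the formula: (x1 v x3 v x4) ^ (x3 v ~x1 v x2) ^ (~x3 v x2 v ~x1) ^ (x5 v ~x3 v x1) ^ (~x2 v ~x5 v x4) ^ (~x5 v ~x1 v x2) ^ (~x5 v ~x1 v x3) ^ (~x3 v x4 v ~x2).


A definite clause has exactly one positive literal.
Clause 1: 3 positive -> not definite
Clause 2: 2 positive -> not definite
Clause 3: 1 positive -> definite
Clause 4: 2 positive -> not definite
Clause 5: 1 positive -> definite
Clause 6: 1 positive -> definite
Clause 7: 1 positive -> definite
Clause 8: 1 positive -> definite
Definite clause count = 5.

5


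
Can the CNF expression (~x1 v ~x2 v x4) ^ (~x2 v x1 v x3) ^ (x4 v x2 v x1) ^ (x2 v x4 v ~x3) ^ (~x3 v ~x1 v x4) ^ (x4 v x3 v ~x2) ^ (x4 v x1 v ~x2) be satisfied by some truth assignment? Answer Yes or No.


Check all 16 possible truth assignments.
Number of satisfying assignments found: 8.
The formula is satisfiable.

Yes


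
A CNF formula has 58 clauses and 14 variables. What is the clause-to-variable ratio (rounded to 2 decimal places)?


Clause-to-variable ratio = clauses / variables.
58 / 14 = 4.14.

4.14


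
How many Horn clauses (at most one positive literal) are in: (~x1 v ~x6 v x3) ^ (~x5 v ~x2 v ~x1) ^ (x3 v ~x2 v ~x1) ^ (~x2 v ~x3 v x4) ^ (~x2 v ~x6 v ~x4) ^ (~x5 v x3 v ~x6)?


A Horn clause has at most one positive literal.
Clause 1: 1 positive lit(s) -> Horn
Clause 2: 0 positive lit(s) -> Horn
Clause 3: 1 positive lit(s) -> Horn
Clause 4: 1 positive lit(s) -> Horn
Clause 5: 0 positive lit(s) -> Horn
Clause 6: 1 positive lit(s) -> Horn
Total Horn clauses = 6.

6


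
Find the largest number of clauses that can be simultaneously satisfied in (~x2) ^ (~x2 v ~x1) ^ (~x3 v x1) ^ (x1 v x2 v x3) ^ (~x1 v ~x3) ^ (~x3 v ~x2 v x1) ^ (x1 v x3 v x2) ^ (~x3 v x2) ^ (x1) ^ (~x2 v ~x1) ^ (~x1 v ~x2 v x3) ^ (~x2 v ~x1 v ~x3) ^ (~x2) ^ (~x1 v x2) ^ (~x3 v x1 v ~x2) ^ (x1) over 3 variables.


Enumerate all 8 truth assignments.
For each, count how many of the 16 clauses are satisfied.
The formula is not fully satisfiable, so the maximum is below 16.
Maximum simultaneously satisfiable clauses = 15.

15


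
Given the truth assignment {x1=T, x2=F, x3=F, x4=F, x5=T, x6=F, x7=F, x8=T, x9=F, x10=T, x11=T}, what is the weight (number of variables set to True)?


The weight is the number of variables assigned True.
True variables: x1, x5, x8, x10, x11.
Weight = 5.

5


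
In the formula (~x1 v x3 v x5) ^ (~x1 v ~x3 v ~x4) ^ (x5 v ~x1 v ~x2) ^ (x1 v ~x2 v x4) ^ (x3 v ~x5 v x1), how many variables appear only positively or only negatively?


A pure literal appears in only one polarity across all clauses.
Pure literals: x2 (negative only).
Count = 1.

1


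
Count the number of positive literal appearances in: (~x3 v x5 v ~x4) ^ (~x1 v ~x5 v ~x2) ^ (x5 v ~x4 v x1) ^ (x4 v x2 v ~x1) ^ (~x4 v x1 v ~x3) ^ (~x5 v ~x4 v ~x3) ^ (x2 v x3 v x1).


Scan each clause for unnegated literals.
Clause 1: 1 positive; Clause 2: 0 positive; Clause 3: 2 positive; Clause 4: 2 positive; Clause 5: 1 positive; Clause 6: 0 positive; Clause 7: 3 positive.
Total positive literal occurrences = 9.

9


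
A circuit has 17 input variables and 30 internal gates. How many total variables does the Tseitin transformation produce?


The Tseitin transformation introduces one auxiliary variable per gate.
Total variables = inputs + gates = 17 + 30 = 47.

47


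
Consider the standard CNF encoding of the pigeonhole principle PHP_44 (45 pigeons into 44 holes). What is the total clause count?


The PHP encoding has two parts:
1) At-least-one-hole clauses: 45 (one per pigeon, each with 44 literals).
2) At-most-one-pigeon-per-hole clauses: 44 holes * C(45,2) = 44 * 990 = 43560.
Total clauses = 45 + 43560 = 43605.

43605


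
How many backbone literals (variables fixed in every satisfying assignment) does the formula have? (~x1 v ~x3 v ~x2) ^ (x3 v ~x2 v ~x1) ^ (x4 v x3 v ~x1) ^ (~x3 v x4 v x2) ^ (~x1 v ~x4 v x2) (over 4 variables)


Find all satisfying assignments: 7 model(s).
Check which variables have the same value in every model.
Fixed variables: x1=F.
Backbone size = 1.

1


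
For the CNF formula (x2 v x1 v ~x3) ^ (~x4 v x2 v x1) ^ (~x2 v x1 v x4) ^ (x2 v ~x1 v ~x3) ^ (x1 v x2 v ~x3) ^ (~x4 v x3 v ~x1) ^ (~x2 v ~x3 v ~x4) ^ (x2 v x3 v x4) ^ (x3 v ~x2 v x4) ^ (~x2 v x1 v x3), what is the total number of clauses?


Each group enclosed in parentheses joined by ^ is one clause.
Counting the conjuncts: 10 clauses.

10


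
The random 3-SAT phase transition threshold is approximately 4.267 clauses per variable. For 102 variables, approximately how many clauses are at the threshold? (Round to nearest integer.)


The 3-SAT phase transition occurs at approximately 4.267 clauses per variable.
m = 4.267 * 102 = 435.234.
Rounded to nearest integer: 435.

435


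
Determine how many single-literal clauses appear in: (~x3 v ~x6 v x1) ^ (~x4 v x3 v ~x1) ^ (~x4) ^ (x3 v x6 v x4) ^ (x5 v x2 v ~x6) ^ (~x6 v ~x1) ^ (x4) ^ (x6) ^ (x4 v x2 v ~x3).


A unit clause contains exactly one literal.
Unit clauses found: (~x4), (x4), (x6).
Count = 3.

3


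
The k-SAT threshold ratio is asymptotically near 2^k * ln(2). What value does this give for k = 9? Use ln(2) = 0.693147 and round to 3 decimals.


Using the asymptotic formula: threshold ~ 2^k * ln(2).
2^9 = 512.
512 * 0.693147 = 354.891.

354.891


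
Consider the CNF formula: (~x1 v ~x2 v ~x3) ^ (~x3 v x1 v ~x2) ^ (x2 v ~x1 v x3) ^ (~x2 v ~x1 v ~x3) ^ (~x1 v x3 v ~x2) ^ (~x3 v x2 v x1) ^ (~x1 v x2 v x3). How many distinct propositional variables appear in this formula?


Identify each distinct variable in the formula.
Variables found: x1, x2, x3.
Total distinct variables = 3.

3


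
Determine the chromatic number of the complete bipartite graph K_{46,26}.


K_{46,26} is bipartite by definition: the two parts are independent sets, with every edge crossing between them.
Color all vertices in one part with color 1 and all vertices in the other part with color 2.
Since the graph has at least one edge, one color does not suffice.
Chromatic number = 2.

2


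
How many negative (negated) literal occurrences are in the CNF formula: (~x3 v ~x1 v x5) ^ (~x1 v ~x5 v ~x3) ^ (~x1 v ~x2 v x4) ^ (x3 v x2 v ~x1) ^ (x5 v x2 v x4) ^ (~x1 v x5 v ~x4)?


Scan each clause for negated literals.
Clause 1: 2 negative; Clause 2: 3 negative; Clause 3: 2 negative; Clause 4: 1 negative; Clause 5: 0 negative; Clause 6: 2 negative.
Total negative literal occurrences = 10.

10


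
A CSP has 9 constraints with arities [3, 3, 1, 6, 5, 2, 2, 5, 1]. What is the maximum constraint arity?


The arities are: 3, 3, 1, 6, 5, 2, 2, 5, 1.
Scan for the maximum value.
Maximum arity = 6.

6


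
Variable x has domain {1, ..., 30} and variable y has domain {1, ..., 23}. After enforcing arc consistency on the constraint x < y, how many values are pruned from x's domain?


For the constraint x < y, x needs a supporting value in y's domain.
x can be at most 22 (one less than y's maximum).
Valid x values from domain: 22 out of 30.
Pruned = 30 - 22 = 8.

8


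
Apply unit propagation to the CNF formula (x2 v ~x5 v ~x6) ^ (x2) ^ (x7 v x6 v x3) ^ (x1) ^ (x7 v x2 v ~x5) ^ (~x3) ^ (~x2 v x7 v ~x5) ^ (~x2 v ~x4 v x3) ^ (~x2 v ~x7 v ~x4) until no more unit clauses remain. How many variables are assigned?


Unit propagation repeatedly assigns the literal in any unit clause, then simplifies.
Assignments in order: x2 = T, x1 = T, x3 = F, x4 = F.
No further unit clauses remain.
Total variables assigned = 4.

4


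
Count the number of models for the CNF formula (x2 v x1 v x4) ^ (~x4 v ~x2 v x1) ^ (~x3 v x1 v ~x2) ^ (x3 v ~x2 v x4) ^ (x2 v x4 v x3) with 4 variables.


Enumerate all 16 truth assignments over 4 variables.
Test each against every clause.
Satisfying assignments found: 8.

8


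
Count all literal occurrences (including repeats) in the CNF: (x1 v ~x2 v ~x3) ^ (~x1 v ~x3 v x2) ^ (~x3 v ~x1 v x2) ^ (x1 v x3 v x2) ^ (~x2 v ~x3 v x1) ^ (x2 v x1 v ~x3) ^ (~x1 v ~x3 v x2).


Clause lengths: 3, 3, 3, 3, 3, 3, 3.
Sum = 3 + 3 + 3 + 3 + 3 + 3 + 3 = 21.

21


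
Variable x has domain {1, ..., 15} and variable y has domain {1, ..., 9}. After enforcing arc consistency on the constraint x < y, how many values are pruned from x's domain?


For the constraint x < y, x needs a supporting value in y's domain.
x can be at most 8 (one less than y's maximum).
Valid x values from domain: 8 out of 15.
Pruned = 15 - 8 = 7.

7


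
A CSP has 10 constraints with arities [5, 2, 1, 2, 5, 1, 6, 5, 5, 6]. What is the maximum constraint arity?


The arities are: 5, 2, 1, 2, 5, 1, 6, 5, 5, 6.
Scan for the maximum value.
Maximum arity = 6.

6


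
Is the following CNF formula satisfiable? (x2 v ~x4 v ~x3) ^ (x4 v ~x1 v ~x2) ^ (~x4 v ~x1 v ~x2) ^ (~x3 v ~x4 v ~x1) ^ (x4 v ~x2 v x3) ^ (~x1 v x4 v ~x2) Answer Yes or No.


Check all 16 possible truth assignments.
Number of satisfying assignments found: 9.
The formula is satisfiable.

Yes


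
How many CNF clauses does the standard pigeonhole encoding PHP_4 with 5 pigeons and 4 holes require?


The PHP encoding has two parts:
1) At-least-one-hole clauses: 5 (one per pigeon, each with 4 literals).
2) At-most-one-pigeon-per-hole clauses: 4 holes * C(5,2) = 4 * 10 = 40.
Total clauses = 5 + 40 = 45.

45


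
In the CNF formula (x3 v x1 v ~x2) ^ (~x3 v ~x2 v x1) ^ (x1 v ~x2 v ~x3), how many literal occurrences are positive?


Scan each clause for unnegated literals.
Clause 1: 2 positive; Clause 2: 1 positive; Clause 3: 1 positive.
Total positive literal occurrences = 4.

4


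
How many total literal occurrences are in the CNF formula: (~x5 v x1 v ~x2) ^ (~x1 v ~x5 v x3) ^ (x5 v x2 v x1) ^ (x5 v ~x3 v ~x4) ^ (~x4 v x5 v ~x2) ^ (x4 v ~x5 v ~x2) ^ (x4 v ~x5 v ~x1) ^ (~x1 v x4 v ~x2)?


Clause lengths: 3, 3, 3, 3, 3, 3, 3, 3.
Sum = 3 + 3 + 3 + 3 + 3 + 3 + 3 + 3 = 24.

24


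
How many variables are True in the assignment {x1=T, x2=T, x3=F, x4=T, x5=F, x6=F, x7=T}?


The weight is the number of variables assigned True.
True variables: x1, x2, x4, x7.
Weight = 4.

4


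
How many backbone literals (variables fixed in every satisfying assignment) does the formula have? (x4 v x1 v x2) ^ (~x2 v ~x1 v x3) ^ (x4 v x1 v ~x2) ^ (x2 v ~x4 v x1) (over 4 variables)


Find all satisfying assignments: 8 model(s).
Check which variables have the same value in every model.
No variable is fixed across all models.
Backbone size = 0.

0


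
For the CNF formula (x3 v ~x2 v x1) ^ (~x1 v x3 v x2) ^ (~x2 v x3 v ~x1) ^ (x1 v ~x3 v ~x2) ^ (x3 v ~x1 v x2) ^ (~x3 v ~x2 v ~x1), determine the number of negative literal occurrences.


Scan each clause for negated literals.
Clause 1: 1 negative; Clause 2: 1 negative; Clause 3: 2 negative; Clause 4: 2 negative; Clause 5: 1 negative; Clause 6: 3 negative.
Total negative literal occurrences = 10.

10


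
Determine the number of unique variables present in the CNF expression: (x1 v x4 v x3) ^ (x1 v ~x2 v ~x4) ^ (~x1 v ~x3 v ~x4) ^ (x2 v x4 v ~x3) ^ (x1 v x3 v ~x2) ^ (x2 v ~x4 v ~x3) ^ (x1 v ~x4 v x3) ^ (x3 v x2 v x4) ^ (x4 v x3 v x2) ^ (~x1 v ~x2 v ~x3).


Identify each distinct variable in the formula.
Variables found: x1, x2, x3, x4.
Total distinct variables = 4.

4


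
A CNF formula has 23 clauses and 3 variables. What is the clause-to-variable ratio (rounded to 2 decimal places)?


Clause-to-variable ratio = clauses / variables.
23 / 3 = 7.67.

7.67


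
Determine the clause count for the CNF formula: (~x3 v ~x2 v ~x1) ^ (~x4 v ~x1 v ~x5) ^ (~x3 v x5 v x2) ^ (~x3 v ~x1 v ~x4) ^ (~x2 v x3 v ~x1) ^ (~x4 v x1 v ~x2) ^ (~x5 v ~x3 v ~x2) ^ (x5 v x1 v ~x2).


Each group enclosed in parentheses joined by ^ is one clause.
Counting the conjuncts: 8 clauses.

8


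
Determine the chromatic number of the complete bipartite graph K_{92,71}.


K_{92,71} is bipartite by definition: the two parts are independent sets, with every edge crossing between them.
Color all vertices in one part with color 1 and all vertices in the other part with color 2.
Since the graph has at least one edge, one color does not suffice.
Chromatic number = 2.

2


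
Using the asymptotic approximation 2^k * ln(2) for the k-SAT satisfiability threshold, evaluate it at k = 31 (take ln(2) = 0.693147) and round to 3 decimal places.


Using the asymptotic formula: threshold ~ 2^k * ln(2).
2^31 = 2147483648.
2147483648 * 0.693147 = 1488521848.16.

1488521848.16


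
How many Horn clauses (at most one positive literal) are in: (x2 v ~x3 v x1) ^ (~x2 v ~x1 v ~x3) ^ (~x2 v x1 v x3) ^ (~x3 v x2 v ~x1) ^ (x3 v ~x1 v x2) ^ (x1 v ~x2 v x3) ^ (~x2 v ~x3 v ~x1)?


A Horn clause has at most one positive literal.
Clause 1: 2 positive lit(s) -> not Horn
Clause 2: 0 positive lit(s) -> Horn
Clause 3: 2 positive lit(s) -> not Horn
Clause 4: 1 positive lit(s) -> Horn
Clause 5: 2 positive lit(s) -> not Horn
Clause 6: 2 positive lit(s) -> not Horn
Clause 7: 0 positive lit(s) -> Horn
Total Horn clauses = 3.

3


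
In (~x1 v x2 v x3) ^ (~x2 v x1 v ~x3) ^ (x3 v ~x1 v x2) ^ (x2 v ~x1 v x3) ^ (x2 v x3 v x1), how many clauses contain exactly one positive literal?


A definite clause has exactly one positive literal.
Clause 1: 2 positive -> not definite
Clause 2: 1 positive -> definite
Clause 3: 2 positive -> not definite
Clause 4: 2 positive -> not definite
Clause 5: 3 positive -> not definite
Definite clause count = 1.

1


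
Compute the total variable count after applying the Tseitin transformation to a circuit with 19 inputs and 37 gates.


The Tseitin transformation introduces one auxiliary variable per gate.
Total variables = inputs + gates = 19 + 37 = 56.

56


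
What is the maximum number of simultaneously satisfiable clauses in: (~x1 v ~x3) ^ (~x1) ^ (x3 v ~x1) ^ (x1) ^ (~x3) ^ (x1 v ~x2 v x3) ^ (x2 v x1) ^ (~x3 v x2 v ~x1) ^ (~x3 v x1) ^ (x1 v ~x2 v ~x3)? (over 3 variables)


Enumerate all 8 truth assignments.
For each, count how many of the 10 clauses are satisfied.
The formula is not fully satisfiable, so the maximum is below 10.
Maximum simultaneously satisfiable clauses = 8.

8


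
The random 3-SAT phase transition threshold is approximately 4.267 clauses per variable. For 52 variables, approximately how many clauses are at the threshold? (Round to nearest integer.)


The 3-SAT phase transition occurs at approximately 4.267 clauses per variable.
m = 4.267 * 52 = 221.884.
Rounded to nearest integer: 222.

222


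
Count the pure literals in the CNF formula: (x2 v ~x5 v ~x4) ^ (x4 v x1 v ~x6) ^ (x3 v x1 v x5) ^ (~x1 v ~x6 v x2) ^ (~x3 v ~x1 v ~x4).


A pure literal appears in only one polarity across all clauses.
Pure literals: x2 (positive only), x6 (negative only).
Count = 2.

2


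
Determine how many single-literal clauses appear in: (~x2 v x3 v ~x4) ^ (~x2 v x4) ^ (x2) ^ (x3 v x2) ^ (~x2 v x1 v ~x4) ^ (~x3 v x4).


A unit clause contains exactly one literal.
Unit clauses found: (x2).
Count = 1.

1


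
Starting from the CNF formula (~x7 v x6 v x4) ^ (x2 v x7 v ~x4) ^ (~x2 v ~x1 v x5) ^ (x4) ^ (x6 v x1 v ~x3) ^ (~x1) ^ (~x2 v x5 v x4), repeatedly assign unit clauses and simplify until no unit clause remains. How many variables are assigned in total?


Unit propagation repeatedly assigns the literal in any unit clause, then simplifies.
Assignments in order: x4 = T, x1 = F.
No further unit clauses remain.
Total variables assigned = 2.

2


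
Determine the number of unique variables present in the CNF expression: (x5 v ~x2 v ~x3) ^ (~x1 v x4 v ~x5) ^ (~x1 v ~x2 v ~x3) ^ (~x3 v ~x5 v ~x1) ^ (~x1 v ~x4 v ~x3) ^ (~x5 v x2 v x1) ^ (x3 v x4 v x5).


Identify each distinct variable in the formula.
Variables found: x1, x2, x3, x4, x5.
Total distinct variables = 5.

5


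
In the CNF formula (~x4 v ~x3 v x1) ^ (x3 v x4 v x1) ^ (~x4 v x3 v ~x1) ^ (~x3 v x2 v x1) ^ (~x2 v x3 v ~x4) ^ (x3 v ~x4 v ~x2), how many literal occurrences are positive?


Scan each clause for unnegated literals.
Clause 1: 1 positive; Clause 2: 3 positive; Clause 3: 1 positive; Clause 4: 2 positive; Clause 5: 1 positive; Clause 6: 1 positive.
Total positive literal occurrences = 9.

9


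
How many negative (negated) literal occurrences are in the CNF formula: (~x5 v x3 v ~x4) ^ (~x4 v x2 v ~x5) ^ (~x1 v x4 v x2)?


Scan each clause for negated literals.
Clause 1: 2 negative; Clause 2: 2 negative; Clause 3: 1 negative.
Total negative literal occurrences = 5.

5


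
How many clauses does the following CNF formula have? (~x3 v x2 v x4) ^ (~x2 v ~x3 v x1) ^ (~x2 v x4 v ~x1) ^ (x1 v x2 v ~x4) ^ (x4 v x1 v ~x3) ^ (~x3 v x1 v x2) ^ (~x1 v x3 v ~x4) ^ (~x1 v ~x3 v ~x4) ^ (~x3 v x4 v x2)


Each group enclosed in parentheses joined by ^ is one clause.
Counting the conjuncts: 9 clauses.

9


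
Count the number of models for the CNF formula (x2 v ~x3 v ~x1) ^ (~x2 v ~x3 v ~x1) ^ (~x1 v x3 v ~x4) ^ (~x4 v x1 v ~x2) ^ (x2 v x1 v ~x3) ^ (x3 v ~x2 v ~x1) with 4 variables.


Enumerate all 16 truth assignments over 4 variables.
Test each against every clause.
Satisfying assignments found: 5.

5


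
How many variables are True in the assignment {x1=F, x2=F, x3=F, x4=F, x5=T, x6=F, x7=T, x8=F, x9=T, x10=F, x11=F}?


The weight is the number of variables assigned True.
True variables: x5, x7, x9.
Weight = 3.

3


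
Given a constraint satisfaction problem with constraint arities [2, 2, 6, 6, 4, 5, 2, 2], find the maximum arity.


The arities are: 2, 2, 6, 6, 4, 5, 2, 2.
Scan for the maximum value.
Maximum arity = 6.

6


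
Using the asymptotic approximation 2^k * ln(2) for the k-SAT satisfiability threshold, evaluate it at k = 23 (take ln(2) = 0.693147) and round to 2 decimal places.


Using the asymptotic formula: threshold ~ 2^k * ln(2).
2^23 = 8388608.
8388608 * 0.693147 = 5814538.47.

5814538.47


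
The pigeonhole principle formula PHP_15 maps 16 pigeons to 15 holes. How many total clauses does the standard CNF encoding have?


The PHP encoding has two parts:
1) At-least-one-hole clauses: 16 (one per pigeon, each with 15 literals).
2) At-most-one-pigeon-per-hole clauses: 15 holes * C(16,2) = 15 * 120 = 1800.
Total clauses = 16 + 1800 = 1816.

1816


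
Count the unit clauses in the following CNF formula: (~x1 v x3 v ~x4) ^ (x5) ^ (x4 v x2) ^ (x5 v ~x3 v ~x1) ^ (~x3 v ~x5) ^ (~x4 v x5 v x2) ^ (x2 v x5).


A unit clause contains exactly one literal.
Unit clauses found: (x5).
Count = 1.

1


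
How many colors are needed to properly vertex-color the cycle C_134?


A cycle on an even number of vertices is bipartite: alternate two colors around the cycle.
Since 134 is even, two colors suffice, and at least two are needed because the graph has edges.
Chromatic number = 2.

2


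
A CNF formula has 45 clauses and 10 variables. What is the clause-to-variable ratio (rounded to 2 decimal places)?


Clause-to-variable ratio = clauses / variables.
45 / 10 = 4.5.

4.5


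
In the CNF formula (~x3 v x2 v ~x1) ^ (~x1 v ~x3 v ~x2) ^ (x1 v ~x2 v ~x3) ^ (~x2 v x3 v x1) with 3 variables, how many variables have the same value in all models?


Find all satisfying assignments: 4 model(s).
Check which variables have the same value in every model.
No variable is fixed across all models.
Backbone size = 0.

0


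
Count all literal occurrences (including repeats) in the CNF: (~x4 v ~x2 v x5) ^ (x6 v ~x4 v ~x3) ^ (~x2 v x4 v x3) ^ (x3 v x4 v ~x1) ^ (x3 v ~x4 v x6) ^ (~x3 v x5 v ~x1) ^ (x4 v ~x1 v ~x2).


Clause lengths: 3, 3, 3, 3, 3, 3, 3.
Sum = 3 + 3 + 3 + 3 + 3 + 3 + 3 = 21.

21


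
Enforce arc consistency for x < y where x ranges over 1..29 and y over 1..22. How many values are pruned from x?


For the constraint x < y, x needs a supporting value in y's domain.
x can be at most 21 (one less than y's maximum).
Valid x values from domain: 21 out of 29.
Pruned = 29 - 21 = 8.

8


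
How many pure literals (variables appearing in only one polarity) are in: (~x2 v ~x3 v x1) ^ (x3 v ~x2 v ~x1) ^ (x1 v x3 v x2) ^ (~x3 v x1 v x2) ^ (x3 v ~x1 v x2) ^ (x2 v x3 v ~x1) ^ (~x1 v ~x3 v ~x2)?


A pure literal appears in only one polarity across all clauses.
No pure literals found.
Count = 0.

0


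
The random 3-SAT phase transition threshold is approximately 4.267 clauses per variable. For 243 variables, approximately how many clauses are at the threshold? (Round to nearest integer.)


The 3-SAT phase transition occurs at approximately 4.267 clauses per variable.
m = 4.267 * 243 = 1036.881.
Rounded to nearest integer: 1037.

1037


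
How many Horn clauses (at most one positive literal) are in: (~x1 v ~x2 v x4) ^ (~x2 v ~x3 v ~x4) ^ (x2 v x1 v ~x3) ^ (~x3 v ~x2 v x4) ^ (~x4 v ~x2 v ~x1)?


A Horn clause has at most one positive literal.
Clause 1: 1 positive lit(s) -> Horn
Clause 2: 0 positive lit(s) -> Horn
Clause 3: 2 positive lit(s) -> not Horn
Clause 4: 1 positive lit(s) -> Horn
Clause 5: 0 positive lit(s) -> Horn
Total Horn clauses = 4.

4


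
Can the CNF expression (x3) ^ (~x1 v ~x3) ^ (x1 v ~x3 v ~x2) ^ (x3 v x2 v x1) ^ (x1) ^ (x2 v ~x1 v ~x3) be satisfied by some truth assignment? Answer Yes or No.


Check all 8 possible truth assignments.
Number of satisfying assignments found: 0.
The formula is unsatisfiable.

No


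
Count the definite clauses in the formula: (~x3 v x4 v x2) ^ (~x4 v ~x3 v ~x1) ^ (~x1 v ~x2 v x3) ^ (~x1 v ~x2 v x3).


A definite clause has exactly one positive literal.
Clause 1: 2 positive -> not definite
Clause 2: 0 positive -> not definite
Clause 3: 1 positive -> definite
Clause 4: 1 positive -> definite
Definite clause count = 2.

2


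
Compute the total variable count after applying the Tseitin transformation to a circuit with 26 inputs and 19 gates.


The Tseitin transformation introduces one auxiliary variable per gate.
Total variables = inputs + gates = 26 + 19 = 45.

45


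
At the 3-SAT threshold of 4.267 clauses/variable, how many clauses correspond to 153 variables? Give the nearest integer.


The 3-SAT phase transition occurs at approximately 4.267 clauses per variable.
m = 4.267 * 153 = 652.851.
Rounded to nearest integer: 653.

653


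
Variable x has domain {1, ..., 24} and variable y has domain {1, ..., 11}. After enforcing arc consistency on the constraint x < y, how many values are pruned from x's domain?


For the constraint x < y, x needs a supporting value in y's domain.
x can be at most 10 (one less than y's maximum).
Valid x values from domain: 10 out of 24.
Pruned = 24 - 10 = 14.

14


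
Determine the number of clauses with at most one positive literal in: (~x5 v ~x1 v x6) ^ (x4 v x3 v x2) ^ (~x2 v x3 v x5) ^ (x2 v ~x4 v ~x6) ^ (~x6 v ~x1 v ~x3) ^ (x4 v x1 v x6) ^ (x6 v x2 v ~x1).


A Horn clause has at most one positive literal.
Clause 1: 1 positive lit(s) -> Horn
Clause 2: 3 positive lit(s) -> not Horn
Clause 3: 2 positive lit(s) -> not Horn
Clause 4: 1 positive lit(s) -> Horn
Clause 5: 0 positive lit(s) -> Horn
Clause 6: 3 positive lit(s) -> not Horn
Clause 7: 2 positive lit(s) -> not Horn
Total Horn clauses = 3.

3


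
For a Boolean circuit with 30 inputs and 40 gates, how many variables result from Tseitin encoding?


The Tseitin transformation introduces one auxiliary variable per gate.
Total variables = inputs + gates = 30 + 40 = 70.

70


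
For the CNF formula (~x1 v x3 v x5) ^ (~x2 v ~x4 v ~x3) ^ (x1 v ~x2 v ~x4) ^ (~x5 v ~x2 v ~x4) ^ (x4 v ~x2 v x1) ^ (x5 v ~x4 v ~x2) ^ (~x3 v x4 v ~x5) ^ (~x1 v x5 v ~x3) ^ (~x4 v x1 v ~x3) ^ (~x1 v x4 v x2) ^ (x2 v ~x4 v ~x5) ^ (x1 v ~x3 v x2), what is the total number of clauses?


Each group enclosed in parentheses joined by ^ is one clause.
Counting the conjuncts: 12 clauses.

12


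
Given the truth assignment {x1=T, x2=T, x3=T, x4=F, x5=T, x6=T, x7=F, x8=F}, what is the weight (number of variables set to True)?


The weight is the number of variables assigned True.
True variables: x1, x2, x3, x5, x6.
Weight = 5.

5


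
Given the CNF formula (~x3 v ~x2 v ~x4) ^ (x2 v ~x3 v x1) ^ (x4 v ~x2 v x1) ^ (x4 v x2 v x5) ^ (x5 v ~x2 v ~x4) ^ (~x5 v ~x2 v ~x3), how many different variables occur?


Identify each distinct variable in the formula.
Variables found: x1, x2, x3, x4, x5.
Total distinct variables = 5.

5


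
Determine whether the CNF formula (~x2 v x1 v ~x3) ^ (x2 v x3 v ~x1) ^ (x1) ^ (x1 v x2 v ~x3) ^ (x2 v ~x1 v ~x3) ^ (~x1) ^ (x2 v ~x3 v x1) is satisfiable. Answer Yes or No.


Check all 8 possible truth assignments.
Number of satisfying assignments found: 0.
The formula is unsatisfiable.

No


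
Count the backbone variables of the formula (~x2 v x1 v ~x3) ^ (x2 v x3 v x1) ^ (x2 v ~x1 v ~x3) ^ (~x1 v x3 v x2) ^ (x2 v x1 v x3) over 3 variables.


Find all satisfying assignments: 4 model(s).
Check which variables have the same value in every model.
No variable is fixed across all models.
Backbone size = 0.

0


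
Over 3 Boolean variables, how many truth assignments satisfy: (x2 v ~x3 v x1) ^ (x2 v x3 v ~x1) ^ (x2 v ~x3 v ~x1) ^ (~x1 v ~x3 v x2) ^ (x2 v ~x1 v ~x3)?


Enumerate all 8 truth assignments over 3 variables.
Test each against every clause.
Satisfying assignments found: 5.

5


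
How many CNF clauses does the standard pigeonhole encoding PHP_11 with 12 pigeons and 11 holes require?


The PHP encoding has two parts:
1) At-least-one-hole clauses: 12 (one per pigeon, each with 11 literals).
2) At-most-one-pigeon-per-hole clauses: 11 holes * C(12,2) = 11 * 66 = 726.
Total clauses = 12 + 726 = 738.

738


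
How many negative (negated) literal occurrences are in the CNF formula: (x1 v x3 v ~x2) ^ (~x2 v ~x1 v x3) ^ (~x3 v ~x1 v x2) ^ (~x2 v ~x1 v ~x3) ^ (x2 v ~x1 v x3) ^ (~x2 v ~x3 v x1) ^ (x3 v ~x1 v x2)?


Scan each clause for negated literals.
Clause 1: 1 negative; Clause 2: 2 negative; Clause 3: 2 negative; Clause 4: 3 negative; Clause 5: 1 negative; Clause 6: 2 negative; Clause 7: 1 negative.
Total negative literal occurrences = 12.

12


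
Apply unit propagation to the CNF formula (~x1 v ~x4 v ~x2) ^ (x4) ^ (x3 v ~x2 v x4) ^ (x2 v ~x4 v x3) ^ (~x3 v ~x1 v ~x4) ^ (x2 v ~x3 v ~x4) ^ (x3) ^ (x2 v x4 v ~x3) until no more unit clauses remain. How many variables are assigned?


Unit propagation repeatedly assigns the literal in any unit clause, then simplifies.
Assignments in order: x4 = T, x3 = T, x1 = F, x2 = T.
No further unit clauses remain.
Total variables assigned = 4.

4


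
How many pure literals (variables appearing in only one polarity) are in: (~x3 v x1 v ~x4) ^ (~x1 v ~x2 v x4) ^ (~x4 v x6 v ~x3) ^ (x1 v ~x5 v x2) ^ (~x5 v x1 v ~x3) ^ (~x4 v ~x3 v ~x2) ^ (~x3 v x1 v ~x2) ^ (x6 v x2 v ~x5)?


A pure literal appears in only one polarity across all clauses.
Pure literals: x3 (negative only), x5 (negative only), x6 (positive only).
Count = 3.

3


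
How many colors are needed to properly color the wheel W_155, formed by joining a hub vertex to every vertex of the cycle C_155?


W_155 consists of the cycle C_155 together with a hub vertex adjacent to every cycle vertex.
The cycle C_155 needs 3 colors (odd cycle -> 3).
The hub is adjacent to every cycle vertex, so it must receive a new color distinct from all of them.
Chromatic number = 3 + 1 = 4.

4


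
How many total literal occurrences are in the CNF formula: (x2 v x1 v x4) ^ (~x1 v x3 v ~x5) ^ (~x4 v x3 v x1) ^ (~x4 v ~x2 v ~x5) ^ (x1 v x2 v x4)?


Clause lengths: 3, 3, 3, 3, 3.
Sum = 3 + 3 + 3 + 3 + 3 = 15.

15


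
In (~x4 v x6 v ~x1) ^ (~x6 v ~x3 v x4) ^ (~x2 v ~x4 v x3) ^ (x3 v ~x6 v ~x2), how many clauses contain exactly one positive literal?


A definite clause has exactly one positive literal.
Clause 1: 1 positive -> definite
Clause 2: 1 positive -> definite
Clause 3: 1 positive -> definite
Clause 4: 1 positive -> definite
Definite clause count = 4.

4


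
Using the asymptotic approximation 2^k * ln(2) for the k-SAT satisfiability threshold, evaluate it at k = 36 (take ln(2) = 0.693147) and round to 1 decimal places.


Using the asymptotic formula: threshold ~ 2^k * ln(2).
2^36 = 68719476736.
68719476736 * 0.693147 = 47632699141.1.

47632699141.1


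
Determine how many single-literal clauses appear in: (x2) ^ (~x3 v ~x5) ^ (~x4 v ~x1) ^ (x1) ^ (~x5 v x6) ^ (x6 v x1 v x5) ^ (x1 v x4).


A unit clause contains exactly one literal.
Unit clauses found: (x2), (x1).
Count = 2.

2


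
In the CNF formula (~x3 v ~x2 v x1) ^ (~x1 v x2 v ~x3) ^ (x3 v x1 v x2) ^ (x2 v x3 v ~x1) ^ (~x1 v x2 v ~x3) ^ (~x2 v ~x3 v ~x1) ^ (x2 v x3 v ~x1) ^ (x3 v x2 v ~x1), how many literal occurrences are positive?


Scan each clause for unnegated literals.
Clause 1: 1 positive; Clause 2: 1 positive; Clause 3: 3 positive; Clause 4: 2 positive; Clause 5: 1 positive; Clause 6: 0 positive; Clause 7: 2 positive; Clause 8: 2 positive.
Total positive literal occurrences = 12.

12


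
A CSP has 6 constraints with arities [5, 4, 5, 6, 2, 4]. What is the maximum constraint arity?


The arities are: 5, 4, 5, 6, 2, 4.
Scan for the maximum value.
Maximum arity = 6.

6


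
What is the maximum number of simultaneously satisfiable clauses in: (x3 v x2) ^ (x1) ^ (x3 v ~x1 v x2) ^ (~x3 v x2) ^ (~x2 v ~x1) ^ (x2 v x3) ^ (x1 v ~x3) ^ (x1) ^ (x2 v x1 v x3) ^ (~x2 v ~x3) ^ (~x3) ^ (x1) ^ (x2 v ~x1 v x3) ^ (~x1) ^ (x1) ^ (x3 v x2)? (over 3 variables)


Enumerate all 8 truth assignments.
For each, count how many of the 16 clauses are satisfied.
The formula is not fully satisfiable, so the maximum is below 16.
Maximum simultaneously satisfiable clauses = 14.

14


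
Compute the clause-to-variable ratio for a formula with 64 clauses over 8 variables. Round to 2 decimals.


Clause-to-variable ratio = clauses / variables.
64 / 8 = 8.0.

8.0


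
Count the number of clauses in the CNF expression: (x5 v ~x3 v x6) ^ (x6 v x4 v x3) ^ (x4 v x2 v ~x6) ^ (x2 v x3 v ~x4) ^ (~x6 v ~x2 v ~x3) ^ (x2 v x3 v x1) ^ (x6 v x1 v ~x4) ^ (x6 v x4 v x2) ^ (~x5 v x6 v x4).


Each group enclosed in parentheses joined by ^ is one clause.
Counting the conjuncts: 9 clauses.

9


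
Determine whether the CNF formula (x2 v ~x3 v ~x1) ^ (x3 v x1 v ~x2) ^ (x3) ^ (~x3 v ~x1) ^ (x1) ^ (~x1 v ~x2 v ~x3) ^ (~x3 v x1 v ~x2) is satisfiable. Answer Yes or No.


Check all 8 possible truth assignments.
Number of satisfying assignments found: 0.
The formula is unsatisfiable.

No


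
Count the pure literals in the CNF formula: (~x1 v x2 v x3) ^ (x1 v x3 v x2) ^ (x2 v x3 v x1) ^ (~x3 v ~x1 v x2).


A pure literal appears in only one polarity across all clauses.
Pure literals: x2 (positive only).
Count = 1.

1


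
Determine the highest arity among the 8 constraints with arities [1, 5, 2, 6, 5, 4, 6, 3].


The arities are: 1, 5, 2, 6, 5, 4, 6, 3.
Scan for the maximum value.
Maximum arity = 6.

6


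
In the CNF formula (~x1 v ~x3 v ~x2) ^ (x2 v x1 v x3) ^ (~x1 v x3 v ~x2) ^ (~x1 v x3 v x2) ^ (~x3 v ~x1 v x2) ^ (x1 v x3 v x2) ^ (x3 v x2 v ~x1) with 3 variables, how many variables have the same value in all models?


Find all satisfying assignments: 3 model(s).
Check which variables have the same value in every model.
Fixed variables: x1=F.
Backbone size = 1.

1


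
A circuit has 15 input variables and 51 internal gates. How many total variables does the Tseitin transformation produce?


The Tseitin transformation introduces one auxiliary variable per gate.
Total variables = inputs + gates = 15 + 51 = 66.

66


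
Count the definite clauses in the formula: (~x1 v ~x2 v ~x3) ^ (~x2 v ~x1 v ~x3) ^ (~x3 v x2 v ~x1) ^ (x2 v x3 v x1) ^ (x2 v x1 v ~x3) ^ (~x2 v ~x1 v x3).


A definite clause has exactly one positive literal.
Clause 1: 0 positive -> not definite
Clause 2: 0 positive -> not definite
Clause 3: 1 positive -> definite
Clause 4: 3 positive -> not definite
Clause 5: 2 positive -> not definite
Clause 6: 1 positive -> definite
Definite clause count = 2.

2


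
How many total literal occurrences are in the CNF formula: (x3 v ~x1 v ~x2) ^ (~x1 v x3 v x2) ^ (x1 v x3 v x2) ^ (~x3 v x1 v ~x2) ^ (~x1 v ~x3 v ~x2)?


Clause lengths: 3, 3, 3, 3, 3.
Sum = 3 + 3 + 3 + 3 + 3 = 15.

15


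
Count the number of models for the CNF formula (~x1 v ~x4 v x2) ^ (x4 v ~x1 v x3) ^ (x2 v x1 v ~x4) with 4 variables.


Enumerate all 16 truth assignments over 4 variables.
Test each against every clause.
Satisfying assignments found: 10.

10


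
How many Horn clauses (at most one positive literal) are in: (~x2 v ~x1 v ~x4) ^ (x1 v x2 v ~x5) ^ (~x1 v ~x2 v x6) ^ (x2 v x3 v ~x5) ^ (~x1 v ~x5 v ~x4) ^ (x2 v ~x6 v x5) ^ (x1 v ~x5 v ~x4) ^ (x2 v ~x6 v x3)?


A Horn clause has at most one positive literal.
Clause 1: 0 positive lit(s) -> Horn
Clause 2: 2 positive lit(s) -> not Horn
Clause 3: 1 positive lit(s) -> Horn
Clause 4: 2 positive lit(s) -> not Horn
Clause 5: 0 positive lit(s) -> Horn
Clause 6: 2 positive lit(s) -> not Horn
Clause 7: 1 positive lit(s) -> Horn
Clause 8: 2 positive lit(s) -> not Horn
Total Horn clauses = 4.

4


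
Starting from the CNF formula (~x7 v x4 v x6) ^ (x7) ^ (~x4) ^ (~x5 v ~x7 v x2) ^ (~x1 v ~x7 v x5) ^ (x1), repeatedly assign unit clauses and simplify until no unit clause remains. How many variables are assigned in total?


Unit propagation repeatedly assigns the literal in any unit clause, then simplifies.
Assignments in order: x7 = T, x4 = F, x6 = T, x1 = T, x5 = T, x2 = T.
No further unit clauses remain.
Total variables assigned = 6.

6


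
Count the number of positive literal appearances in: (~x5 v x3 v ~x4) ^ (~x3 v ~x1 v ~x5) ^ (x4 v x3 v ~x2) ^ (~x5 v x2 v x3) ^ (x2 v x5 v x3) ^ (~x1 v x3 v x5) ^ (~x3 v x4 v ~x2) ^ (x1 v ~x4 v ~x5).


Scan each clause for unnegated literals.
Clause 1: 1 positive; Clause 2: 0 positive; Clause 3: 2 positive; Clause 4: 2 positive; Clause 5: 3 positive; Clause 6: 2 positive; Clause 7: 1 positive; Clause 8: 1 positive.
Total positive literal occurrences = 12.

12


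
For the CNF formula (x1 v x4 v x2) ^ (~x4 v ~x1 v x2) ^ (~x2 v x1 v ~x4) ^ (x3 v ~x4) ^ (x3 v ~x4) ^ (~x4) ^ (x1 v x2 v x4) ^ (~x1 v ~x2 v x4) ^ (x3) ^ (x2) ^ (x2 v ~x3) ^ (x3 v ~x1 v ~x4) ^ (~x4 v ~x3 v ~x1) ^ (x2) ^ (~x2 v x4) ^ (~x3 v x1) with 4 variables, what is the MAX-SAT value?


Enumerate all 16 truth assignments.
For each, count how many of the 16 clauses are satisfied.
The formula is not fully satisfiable, so the maximum is below 16.
Maximum simultaneously satisfiable clauses = 14.

14


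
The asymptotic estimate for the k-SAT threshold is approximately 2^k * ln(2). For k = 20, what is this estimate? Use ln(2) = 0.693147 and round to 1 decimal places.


Using the asymptotic formula: threshold ~ 2^k * ln(2).
2^20 = 1048576.
1048576 * 0.693147 = 726817.3.

726817.3


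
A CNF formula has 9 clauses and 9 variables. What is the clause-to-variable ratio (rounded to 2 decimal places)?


Clause-to-variable ratio = clauses / variables.
9 / 9 = 1.0.

1.0


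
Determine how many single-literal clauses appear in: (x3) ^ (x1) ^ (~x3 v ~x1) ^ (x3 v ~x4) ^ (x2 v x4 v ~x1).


A unit clause contains exactly one literal.
Unit clauses found: (x3), (x1).
Count = 2.

2


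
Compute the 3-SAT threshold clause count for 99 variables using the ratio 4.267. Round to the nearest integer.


The 3-SAT phase transition occurs at approximately 4.267 clauses per variable.
m = 4.267 * 99 = 422.433.
Rounded to nearest integer: 422.

422


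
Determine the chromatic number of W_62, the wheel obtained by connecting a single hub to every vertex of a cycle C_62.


W_62 consists of the cycle C_62 together with a hub vertex adjacent to every cycle vertex.
The cycle C_62 needs 2 colors (even cycle -> 2).
The hub is adjacent to every cycle vertex, so it must receive a new color distinct from all of them.
Chromatic number = 2 + 1 = 3.

3


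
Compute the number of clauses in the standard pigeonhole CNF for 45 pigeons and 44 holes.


The PHP encoding has two parts:
1) At-least-one-hole clauses: 45 (one per pigeon, each with 44 literals).
2) At-most-one-pigeon-per-hole clauses: 44 holes * C(45,2) = 44 * 990 = 43560.
Total clauses = 45 + 43560 = 43605.

43605


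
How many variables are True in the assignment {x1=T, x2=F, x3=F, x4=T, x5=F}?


The weight is the number of variables assigned True.
True variables: x1, x4.
Weight = 2.

2


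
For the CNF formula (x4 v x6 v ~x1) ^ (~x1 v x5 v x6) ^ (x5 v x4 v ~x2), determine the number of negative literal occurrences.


Scan each clause for negated literals.
Clause 1: 1 negative; Clause 2: 1 negative; Clause 3: 1 negative.
Total negative literal occurrences = 3.

3


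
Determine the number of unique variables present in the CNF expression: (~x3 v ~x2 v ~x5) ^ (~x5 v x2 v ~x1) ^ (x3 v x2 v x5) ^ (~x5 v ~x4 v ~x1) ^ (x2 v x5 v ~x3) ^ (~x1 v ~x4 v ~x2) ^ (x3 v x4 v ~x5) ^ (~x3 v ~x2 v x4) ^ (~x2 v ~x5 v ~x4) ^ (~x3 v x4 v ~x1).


Identify each distinct variable in the formula.
Variables found: x1, x2, x3, x4, x5.
Total distinct variables = 5.

5


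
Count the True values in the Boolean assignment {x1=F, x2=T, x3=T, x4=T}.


The weight is the number of variables assigned True.
True variables: x2, x3, x4.
Weight = 3.

3


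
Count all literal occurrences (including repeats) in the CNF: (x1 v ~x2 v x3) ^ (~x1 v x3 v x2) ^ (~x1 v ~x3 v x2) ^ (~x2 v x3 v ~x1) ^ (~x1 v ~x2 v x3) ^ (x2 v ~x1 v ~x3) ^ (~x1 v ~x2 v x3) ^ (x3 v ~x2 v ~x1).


Clause lengths: 3, 3, 3, 3, 3, 3, 3, 3.
Sum = 3 + 3 + 3 + 3 + 3 + 3 + 3 + 3 = 24.

24


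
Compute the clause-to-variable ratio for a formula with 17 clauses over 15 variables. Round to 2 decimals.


Clause-to-variable ratio = clauses / variables.
17 / 15 = 1.13.

1.13


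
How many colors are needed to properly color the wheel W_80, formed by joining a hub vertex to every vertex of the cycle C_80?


W_80 consists of the cycle C_80 together with a hub vertex adjacent to every cycle vertex.
The cycle C_80 needs 2 colors (even cycle -> 2).
The hub is adjacent to every cycle vertex, so it must receive a new color distinct from all of them.
Chromatic number = 2 + 1 = 3.

3


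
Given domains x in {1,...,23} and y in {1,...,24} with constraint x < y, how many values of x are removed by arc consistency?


For the constraint x < y, x needs a supporting value in y's domain.
x can be at most 23 (one less than y's maximum).
Valid x values from domain: 23 out of 23.
Pruned = 23 - 23 = 0.

0


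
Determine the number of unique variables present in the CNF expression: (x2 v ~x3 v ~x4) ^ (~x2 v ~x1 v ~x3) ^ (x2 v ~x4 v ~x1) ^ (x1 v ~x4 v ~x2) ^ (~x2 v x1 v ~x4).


Identify each distinct variable in the formula.
Variables found: x1, x2, x3, x4.
Total distinct variables = 4.

4
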